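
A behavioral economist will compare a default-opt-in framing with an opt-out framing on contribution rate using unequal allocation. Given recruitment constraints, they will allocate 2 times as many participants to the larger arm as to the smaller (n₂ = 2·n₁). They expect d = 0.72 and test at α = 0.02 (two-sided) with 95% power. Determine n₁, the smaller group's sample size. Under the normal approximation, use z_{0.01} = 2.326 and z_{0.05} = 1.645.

n₁ = 46

With allocation ratio k = n₂/n₁ = 2, Var(x̄₁−x̄₂) = σ²(1/n₁ + 1/(k·n₁)) = σ²·(k+1)/(k·n₁).
So n₁ = (1 + 1/k)·((z_{α/2} + z_β)/d)² = 1.500 × (3.971/0.72)².
n₁ = 1.500 × 30.42 = 45.6.
Round up: n₁ = 46, giving n₂ = 2 × 46 = 92.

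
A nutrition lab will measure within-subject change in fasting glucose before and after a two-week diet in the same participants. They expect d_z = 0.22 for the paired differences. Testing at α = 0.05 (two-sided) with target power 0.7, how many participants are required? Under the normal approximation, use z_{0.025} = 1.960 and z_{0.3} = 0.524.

For a paired (one-sample on differences) test: n = ((z_{α/2} + z_β) / d)².
z_{α/2} + z_β = 1.960 + 0.524 = 2.484.
n = (2.484 / 0.22)² = 11.291² = 127.48.
Round up.

n = 128 pairs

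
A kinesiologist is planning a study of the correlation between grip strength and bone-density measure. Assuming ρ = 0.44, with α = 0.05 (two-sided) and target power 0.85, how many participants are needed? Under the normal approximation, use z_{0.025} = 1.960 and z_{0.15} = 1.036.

Fisher's z: C = ½·ln((1+r)/(1−r)) = ½·ln(2.5714) = 0.4722.
n = ((z_{α/2} + z_β)/C)² + 3.
(1.960 + 1.036) / 0.4722 = 2.996 / 0.4722 = 6.345.
n = 6.345² + 3 = 40.26 + 3 = 43.3.
Round up.

n = 44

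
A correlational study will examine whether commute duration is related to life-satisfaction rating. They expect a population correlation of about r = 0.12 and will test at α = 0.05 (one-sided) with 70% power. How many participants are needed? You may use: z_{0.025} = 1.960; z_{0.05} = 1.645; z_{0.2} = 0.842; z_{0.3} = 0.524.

Fisher's z: C = ½·ln((1+r)/(1−r)) = ½·ln(1.2727) = 0.1206.
n = ((z_{α} + z_β)/C)² + 3.
(1.645 + 0.524) / 0.1206 = 2.169 / 0.1206 = 17.985.
n = 17.985² + 3 = 323.46 + 3 = 326.5.
Round up.

n = 327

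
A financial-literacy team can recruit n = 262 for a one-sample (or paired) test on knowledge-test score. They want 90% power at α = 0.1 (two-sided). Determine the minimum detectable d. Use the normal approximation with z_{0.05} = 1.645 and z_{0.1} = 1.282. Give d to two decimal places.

d_min ≈ 0.18

For a single sample (or paired design) of n = 262: d_min = (z_{α/2} + z_β)/√n.
z-sum = 1.645 + 1.282 = 2.927.
d_min = 2.927 / √262 = 2.927 / 16.186 = 0.181.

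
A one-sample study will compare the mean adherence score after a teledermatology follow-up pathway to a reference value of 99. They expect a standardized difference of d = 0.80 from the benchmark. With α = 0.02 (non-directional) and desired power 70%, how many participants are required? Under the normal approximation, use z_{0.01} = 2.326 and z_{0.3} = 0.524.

For a one-sample test: n = ((z_{α/2} + z_β) / d)².
z_{α/2} + z_β = 2.326 + 0.524 = 2.850.
n = (2.850 / 0.80)² = 3.562² = 12.69.
Round up.

n = 13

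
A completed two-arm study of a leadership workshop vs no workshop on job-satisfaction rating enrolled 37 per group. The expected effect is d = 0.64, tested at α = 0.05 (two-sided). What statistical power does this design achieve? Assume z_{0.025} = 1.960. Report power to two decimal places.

power ≈ 0.79

For two equal groups, power = Φ(d·√(n/2) − z_{α/2}).
d·√(n/2) = 0.64 × √(37/2) = 0.64 × 4.301 = 2.753.
z_β = 2.753 − 1.960 = 0.793.
Power = Φ(0.793) = 0.786.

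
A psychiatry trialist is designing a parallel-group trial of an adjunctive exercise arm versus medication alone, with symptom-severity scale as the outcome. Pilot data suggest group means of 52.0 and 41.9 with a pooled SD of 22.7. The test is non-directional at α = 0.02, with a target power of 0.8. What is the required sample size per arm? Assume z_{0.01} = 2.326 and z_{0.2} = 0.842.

Cohen's d = |M₁ − M₂| / SD_pooled = |52.0 − 41.9| / 22.7 = 10.1 / 22.7 = 0.445.
For two independent groups with equal n: n = 2·((z_{α/2} + z_β) / d)².
z_{α/2} + z_β = 2.326 + 0.842 = 3.168.
n = 2 × (3.168 / 0.445)² = 2 × 7.119² = 2 × 50.68 = 101.4.
Round up to the next whole participant.

n = 102 per group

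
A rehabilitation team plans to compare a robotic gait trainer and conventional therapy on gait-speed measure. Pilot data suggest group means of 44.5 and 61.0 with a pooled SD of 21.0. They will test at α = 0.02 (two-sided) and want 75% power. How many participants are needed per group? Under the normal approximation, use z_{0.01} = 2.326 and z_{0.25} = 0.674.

n = 30 per group

Cohen's d = |M₁ − M₂| / SD_pooled = |44.5 − 61.0| / 21.0 = 16.5 / 21.0 = 0.786.
For two independent groups with equal n: n = 2·((z_{α/2} + z_β) / d)².
z_{α/2} + z_β = 2.326 + 0.674 = 3.000.
n = 2 × (3.000 / 0.786)² = 2 × 3.817² = 2 × 14.57 = 29.1.
Round up to the next whole participant.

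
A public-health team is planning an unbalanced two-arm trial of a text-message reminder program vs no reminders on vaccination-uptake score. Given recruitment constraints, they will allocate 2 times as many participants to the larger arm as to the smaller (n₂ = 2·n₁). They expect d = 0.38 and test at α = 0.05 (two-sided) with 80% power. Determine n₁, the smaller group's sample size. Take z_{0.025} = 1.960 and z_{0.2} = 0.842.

n₁ = 82

With allocation ratio k = n₂/n₁ = 2, Var(x̄₁−x̄₂) = σ²(1/n₁ + 1/(k·n₁)) = σ²·(k+1)/(k·n₁).
So n₁ = (1 + 1/k)·((z_{α/2} + z_β)/d)² = 1.500 × (2.802/0.38)².
n₁ = 1.500 × 54.37 = 81.6.
Round up: n₁ = 82, giving n₂ = 2 × 82 = 164.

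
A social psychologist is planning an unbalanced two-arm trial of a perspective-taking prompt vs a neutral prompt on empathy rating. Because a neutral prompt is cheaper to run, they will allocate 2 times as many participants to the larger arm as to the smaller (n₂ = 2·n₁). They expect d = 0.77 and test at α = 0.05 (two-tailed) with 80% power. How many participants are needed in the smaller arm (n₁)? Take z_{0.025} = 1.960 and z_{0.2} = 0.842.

With allocation ratio k = n₂/n₁ = 2, Var(x̄₁−x̄₂) = σ²(1/n₁ + 1/(k·n₁)) = σ²·(k+1)/(k·n₁).
So n₁ = (1 + 1/k)·((z_{α/2} + z_β)/d)² = 1.500 × (2.802/0.77)².
n₁ = 1.500 × 13.24 = 19.9.
Round up: n₁ = 20, giving n₂ = 2 × 20 = 40.

n₁ = 20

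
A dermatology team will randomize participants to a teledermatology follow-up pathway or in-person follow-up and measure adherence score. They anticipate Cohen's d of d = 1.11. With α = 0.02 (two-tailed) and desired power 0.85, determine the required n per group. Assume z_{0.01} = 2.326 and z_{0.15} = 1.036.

n = 19 per group

For two independent groups with equal n: n = 2·((z_{α/2} + z_β) / d)².
z_{α/2} + z_β = 2.326 + 1.036 = 3.362.
n = 2 × (3.362 / 1.11)² = 2 × 3.029² = 2 × 9.17 = 18.3.
Round up to the next whole participant.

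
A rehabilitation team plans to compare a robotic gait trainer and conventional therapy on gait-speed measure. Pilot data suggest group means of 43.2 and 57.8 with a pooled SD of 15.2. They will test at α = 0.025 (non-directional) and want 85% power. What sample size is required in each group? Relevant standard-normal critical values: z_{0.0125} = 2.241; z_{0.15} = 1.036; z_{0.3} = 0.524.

Cohen's d = |M₁ − M₂| / SD_pooled = |43.2 − 57.8| / 15.2 = 14.6 / 15.2 = 0.961.
For two independent groups with equal n: n = 2·((z_{α/2} + z_β) / d)².
z_{α/2} + z_β = 2.241 + 1.036 = 3.277.
n = 2 × (3.277 / 0.961)² = 2 × 3.410² = 2 × 11.63 = 23.3.
Round up to the next whole participant.

n = 24 per group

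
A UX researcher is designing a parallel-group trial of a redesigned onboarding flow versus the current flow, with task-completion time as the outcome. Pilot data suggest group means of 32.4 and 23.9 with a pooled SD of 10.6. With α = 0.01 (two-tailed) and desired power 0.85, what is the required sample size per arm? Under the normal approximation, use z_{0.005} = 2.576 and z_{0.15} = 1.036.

n = 41 per group

Cohen's d = |M₁ − M₂| / SD_pooled = |32.4 − 23.9| / 10.6 = 8.5 / 10.6 = 0.802.
For two independent groups with equal n: n = 2·((z_{α/2} + z_β) / d)².
z_{α/2} + z_β = 2.576 + 1.036 = 3.612.
n = 2 × (3.612 / 0.802)² = 2 × 4.504² = 2 × 20.28 = 40.6.
Round up to the next whole participant.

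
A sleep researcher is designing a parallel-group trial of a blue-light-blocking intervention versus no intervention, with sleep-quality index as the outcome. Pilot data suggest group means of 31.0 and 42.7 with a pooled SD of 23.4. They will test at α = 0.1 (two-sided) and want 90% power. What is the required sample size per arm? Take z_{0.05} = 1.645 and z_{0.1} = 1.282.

n = 69 per group

Cohen's d = |M₁ − M₂| / SD_pooled = |31.0 − 42.7| / 23.4 = 11.7 / 23.4 = 0.500.
For two independent groups with equal n: n = 2·((z_{α/2} + z_β) / d)².
z_{α/2} + z_β = 1.645 + 1.282 = 2.927.
n = 2 × (2.927 / 0.500)² = 2 × 5.854² = 2 × 34.27 = 68.5.
Round up to the next whole participant.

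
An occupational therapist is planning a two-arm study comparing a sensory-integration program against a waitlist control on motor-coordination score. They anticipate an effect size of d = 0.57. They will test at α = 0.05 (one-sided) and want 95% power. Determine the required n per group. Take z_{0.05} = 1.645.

n = 67 per group

For two independent groups with equal n: n = 2·((z_{α} + z_β) / d)².
z_{α} + z_β = 1.645 + 1.645 = 3.290.
n = 2 × (3.290 / 0.57)² = 2 × 5.772² = 2 × 33.32 = 66.6.
Round up to the next whole participant.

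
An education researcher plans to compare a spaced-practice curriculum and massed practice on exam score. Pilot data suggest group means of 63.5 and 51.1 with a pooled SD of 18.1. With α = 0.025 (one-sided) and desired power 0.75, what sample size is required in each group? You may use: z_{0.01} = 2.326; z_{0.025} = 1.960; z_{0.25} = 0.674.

n = 30 per group

Cohen's d = |M₁ − M₂| / SD_pooled = |63.5 − 51.1| / 18.1 = 12.4 / 18.1 = 0.685.
For two independent groups with equal n: n = 2·((z_{α} + z_β) / d)².
z_{α} + z_β = 1.960 + 0.674 = 2.634.
n = 2 × (2.634 / 0.685)² = 2 × 3.845² = 2 × 14.79 = 29.6.
Round up to the next whole participant.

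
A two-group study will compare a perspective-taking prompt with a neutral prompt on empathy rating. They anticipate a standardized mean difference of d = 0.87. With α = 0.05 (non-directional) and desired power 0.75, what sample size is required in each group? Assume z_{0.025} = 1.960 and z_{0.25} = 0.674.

For two independent groups with equal n: n = 2·((z_{α/2} + z_β) / d)².
z_{α/2} + z_β = 1.960 + 0.674 = 2.634.
n = 2 × (2.634 / 0.87)² = 2 × 3.028² = 2 × 9.17 = 18.3.
Round up to the next whole participant.

n = 19 per group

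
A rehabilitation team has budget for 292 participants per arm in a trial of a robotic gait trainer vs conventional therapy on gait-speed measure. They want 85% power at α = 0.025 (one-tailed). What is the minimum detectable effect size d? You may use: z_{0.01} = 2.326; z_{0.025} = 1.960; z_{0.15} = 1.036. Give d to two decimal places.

For two independent groups of n = 292 each: d_min = (z_{α} + z_β)·√(2/n).
z-sum = 1.960 + 1.036 = 2.996.
d_min = 2.996 × √(2/292) = 2.996 × 0.0828 = 0.248.

d_min ≈ 0.25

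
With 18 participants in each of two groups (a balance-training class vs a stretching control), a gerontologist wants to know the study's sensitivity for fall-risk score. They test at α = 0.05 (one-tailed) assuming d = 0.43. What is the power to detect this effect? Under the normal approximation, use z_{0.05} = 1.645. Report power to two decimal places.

power ≈ 0.36

For two equal groups, power = Φ(d·√(n/2) − z_{α}).
d·√(n/2) = 0.43 × √(18/2) = 0.43 × 3.000 = 1.290.
z_β = 1.290 − 1.645 = -0.355.
Power = Φ(-0.355) = 0.361.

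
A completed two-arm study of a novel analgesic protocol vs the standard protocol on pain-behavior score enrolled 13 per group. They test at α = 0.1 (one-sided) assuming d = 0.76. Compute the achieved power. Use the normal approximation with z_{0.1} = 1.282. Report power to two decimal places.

For two equal groups, power = Φ(d·√(n/2) − z_{α}).
d·√(n/2) = 0.76 × √(13/2) = 0.76 × 2.550 = 1.938.
z_β = 1.938 − 1.282 = 0.656.
Power = Φ(0.656) = 0.744.

power ≈ 0.74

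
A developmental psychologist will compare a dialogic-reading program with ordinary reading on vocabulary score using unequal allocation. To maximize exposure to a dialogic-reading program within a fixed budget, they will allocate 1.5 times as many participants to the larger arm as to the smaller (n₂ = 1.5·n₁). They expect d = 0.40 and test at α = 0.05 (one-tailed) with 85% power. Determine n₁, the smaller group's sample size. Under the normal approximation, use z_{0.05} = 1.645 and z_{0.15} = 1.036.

With allocation ratio k = n₂/n₁ = 1.5, Var(x̄₁−x̄₂) = σ²(1/n₁ + 1/(k·n₁)) = σ²·(k+1)/(k·n₁).
So n₁ = (1 + 1/k)·((z_{α} + z_β)/d)² = 1.667 × (2.681/0.40)².
n₁ = 1.667 × 44.92 = 74.9.
Round up: n₁ = 75, giving n₂ = ⌈1.5 × 75⌉ = ⌈112.5⌉ = 113.

n₁ = 75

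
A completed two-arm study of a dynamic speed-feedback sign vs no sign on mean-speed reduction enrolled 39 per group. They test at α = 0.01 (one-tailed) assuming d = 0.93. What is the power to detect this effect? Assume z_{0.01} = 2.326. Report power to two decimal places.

power ≈ 0.96

For two equal groups, power = Φ(d·√(n/2) − z_{α}).
d·√(n/2) = 0.93 × √(39/2) = 0.93 × 4.416 = 4.107.
z_β = 4.107 − 2.326 = 1.781.
Power = Φ(1.781) = 0.963.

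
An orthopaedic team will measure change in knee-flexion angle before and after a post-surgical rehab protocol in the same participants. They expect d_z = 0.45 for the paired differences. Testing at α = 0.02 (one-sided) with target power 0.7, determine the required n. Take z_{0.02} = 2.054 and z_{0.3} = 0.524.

For a paired (one-sample on differences) test: n = ((z_{α} + z_β) / d)².
z_{α} + z_β = 2.054 + 0.524 = 2.578.
n = (2.578 / 0.45)² = 5.729² = 32.82.
Round up.

n = 33 pairs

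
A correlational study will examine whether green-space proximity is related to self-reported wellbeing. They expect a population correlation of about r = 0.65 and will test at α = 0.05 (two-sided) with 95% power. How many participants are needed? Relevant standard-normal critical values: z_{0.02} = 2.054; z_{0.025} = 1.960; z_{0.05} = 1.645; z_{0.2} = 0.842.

Fisher's z: C = ½·ln((1+r)/(1−r)) = ½·ln(4.7143) = 0.7753.
n = ((z_{α/2} + z_β)/C)² + 3.
(1.960 + 1.645) / 0.7753 = 3.605 / 0.7753 = 4.650.
n = 4.650² + 3 = 21.62 + 3 = 24.6.
Round up.

n = 25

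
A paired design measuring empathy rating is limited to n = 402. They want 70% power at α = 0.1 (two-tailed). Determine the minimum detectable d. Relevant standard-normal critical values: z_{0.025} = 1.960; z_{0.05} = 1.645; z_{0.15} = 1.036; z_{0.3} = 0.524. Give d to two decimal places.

d_min ≈ 0.11

For a single sample (or paired design) of n = 402: d_min = (z_{α/2} + z_β)/√n.
z-sum = 1.645 + 0.524 = 2.169.
d_min = 2.169 / √402 = 2.169 / 20.050 = 0.108.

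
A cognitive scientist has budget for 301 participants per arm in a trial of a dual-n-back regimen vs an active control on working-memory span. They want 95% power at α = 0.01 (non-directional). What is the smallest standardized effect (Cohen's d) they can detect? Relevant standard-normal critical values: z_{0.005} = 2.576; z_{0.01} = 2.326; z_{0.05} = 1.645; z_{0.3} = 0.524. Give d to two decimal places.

For two independent groups of n = 301 each: d_min = (z_{α/2} + z_β)·√(2/n).
z-sum = 2.576 + 1.645 = 4.221.
d_min = 4.221 × √(2/301) = 4.221 × 0.0815 = 0.344.

d_min ≈ 0.34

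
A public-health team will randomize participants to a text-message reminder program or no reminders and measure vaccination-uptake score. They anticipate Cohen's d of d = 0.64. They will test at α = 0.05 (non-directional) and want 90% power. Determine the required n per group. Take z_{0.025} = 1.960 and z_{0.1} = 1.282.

n = 52 per group

For two independent groups with equal n: n = 2·((z_{α/2} + z_β) / d)².
z_{α/2} + z_β = 1.960 + 1.282 = 3.242.
n = 2 × (3.242 / 0.64)² = 2 × 5.066² = 2 × 25.66 = 51.3.
Round up to the next whole participant.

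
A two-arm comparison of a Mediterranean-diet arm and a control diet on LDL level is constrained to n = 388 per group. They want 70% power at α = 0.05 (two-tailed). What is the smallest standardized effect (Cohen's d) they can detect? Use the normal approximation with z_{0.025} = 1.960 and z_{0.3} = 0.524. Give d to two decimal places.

For two independent groups of n = 388 each: d_min = (z_{α/2} + z_β)·√(2/n).
z-sum = 1.960 + 0.524 = 2.484.
d_min = 2.484 × √(2/388) = 2.484 × 0.0718 = 0.178.

d_min ≈ 0.18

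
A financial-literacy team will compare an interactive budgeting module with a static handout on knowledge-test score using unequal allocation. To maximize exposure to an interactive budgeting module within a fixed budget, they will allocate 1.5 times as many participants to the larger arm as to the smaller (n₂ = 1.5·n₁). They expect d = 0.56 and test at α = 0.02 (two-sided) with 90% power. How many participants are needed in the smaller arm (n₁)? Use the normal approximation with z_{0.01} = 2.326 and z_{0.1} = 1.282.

With allocation ratio k = n₂/n₁ = 1.5, Var(x̄₁−x̄₂) = σ²(1/n₁ + 1/(k·n₁)) = σ²·(k+1)/(k·n₁).
So n₁ = (1 + 1/k)·((z_{α/2} + z_β)/d)² = 1.667 × (3.608/0.56)².
n₁ = 1.667 × 41.51 = 69.2.
Round up: n₁ = 70, giving n₂ = 1.5 × 70 = 105.

n₁ = 70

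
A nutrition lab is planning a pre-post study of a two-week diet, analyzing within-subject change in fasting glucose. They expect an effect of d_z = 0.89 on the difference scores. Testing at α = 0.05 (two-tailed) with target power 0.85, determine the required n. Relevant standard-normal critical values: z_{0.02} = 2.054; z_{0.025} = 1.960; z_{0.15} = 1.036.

For a paired (one-sample on differences) test: n = ((z_{α/2} + z_β) / d)².
z_{α/2} + z_β = 1.960 + 1.036 = 2.996.
n = (2.996 / 0.89)² = 3.366² = 11.33.
Round up.

n = 12 pairs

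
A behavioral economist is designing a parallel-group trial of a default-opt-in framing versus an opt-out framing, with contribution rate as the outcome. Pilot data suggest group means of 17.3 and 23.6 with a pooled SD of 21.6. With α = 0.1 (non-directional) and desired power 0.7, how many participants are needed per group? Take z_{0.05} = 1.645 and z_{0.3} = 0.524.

n = 111 per group

Cohen's d = |M₁ − M₂| / SD_pooled = |17.3 − 23.6| / 21.6 = 6.3 / 21.6 = 0.292.
For two independent groups with equal n: n = 2·((z_{α/2} + z_β) / d)².
z_{α/2} + z_β = 1.645 + 0.524 = 2.169.
n = 2 × (2.169 / 0.292)² = 2 × 7.428² = 2 × 55.18 = 110.4.
Round up to the next whole participant.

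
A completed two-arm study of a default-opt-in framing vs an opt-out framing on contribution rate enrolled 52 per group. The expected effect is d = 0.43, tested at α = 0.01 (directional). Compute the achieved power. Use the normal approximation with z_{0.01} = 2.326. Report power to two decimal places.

For two equal groups, power = Φ(d·√(n/2) − z_{α}).
d·√(n/2) = 0.43 × √(52/2) = 0.43 × 5.099 = 2.193.
z_β = 2.193 − 2.326 = -0.133.
Power = Φ(-0.133) = 0.447.

power ≈ 0.45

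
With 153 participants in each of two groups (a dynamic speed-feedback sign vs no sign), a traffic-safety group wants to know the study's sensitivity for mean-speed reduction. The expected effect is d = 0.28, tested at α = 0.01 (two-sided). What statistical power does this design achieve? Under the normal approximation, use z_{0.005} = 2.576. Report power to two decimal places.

power ≈ 0.45

For two equal groups, power = Φ(d·√(n/2) − z_{α/2}).
d·√(n/2) = 0.28 × √(153/2) = 0.28 × 8.746 = 2.449.
z_β = 2.449 − 2.576 = -0.127.
Power = Φ(-0.127) = 0.449.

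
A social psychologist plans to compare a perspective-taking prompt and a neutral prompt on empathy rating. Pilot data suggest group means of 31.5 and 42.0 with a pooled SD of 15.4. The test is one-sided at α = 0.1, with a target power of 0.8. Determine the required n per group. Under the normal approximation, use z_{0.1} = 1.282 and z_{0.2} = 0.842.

Cohen's d = |M₁ − M₂| / SD_pooled = |31.5 − 42.0| / 15.4 = 10.5 / 15.4 = 0.682.
For two independent groups with equal n: n = 2·((z_{α} + z_β) / d)².
z_{α} + z_β = 1.282 + 0.842 = 2.124.
n = 2 × (2.124 / 0.682)² = 2 × 3.114² = 2 × 9.70 = 19.4.
Round up to the next whole participant.

n = 20 per group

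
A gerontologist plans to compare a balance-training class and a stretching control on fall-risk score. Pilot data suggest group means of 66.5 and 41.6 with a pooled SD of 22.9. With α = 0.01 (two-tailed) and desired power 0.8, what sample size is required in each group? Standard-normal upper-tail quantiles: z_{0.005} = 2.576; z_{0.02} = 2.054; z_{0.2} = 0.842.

n = 20 per group

Cohen's d = |M₁ − M₂| / SD_pooled = |66.5 − 41.6| / 22.9 = 24.9 / 22.9 = 1.087.
For two independent groups with equal n: n = 2·((z_{α/2} + z_β) / d)².
z_{α/2} + z_β = 2.576 + 0.842 = 3.418.
n = 2 × (3.418 / 1.087)² = 2 × 3.144² = 2 × 9.89 = 19.8.
Round up to the next whole participant.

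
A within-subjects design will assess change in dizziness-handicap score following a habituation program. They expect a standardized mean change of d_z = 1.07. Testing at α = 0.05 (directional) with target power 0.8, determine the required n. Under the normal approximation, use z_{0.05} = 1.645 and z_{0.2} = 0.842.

n = 6 pairs

For a paired (one-sample on differences) test: n = ((z_{α} + z_β) / d)².
z_{α} + z_β = 1.645 + 0.842 = 2.487.
n = (2.487 / 1.07)² = 2.324² = 5.40.
Round up.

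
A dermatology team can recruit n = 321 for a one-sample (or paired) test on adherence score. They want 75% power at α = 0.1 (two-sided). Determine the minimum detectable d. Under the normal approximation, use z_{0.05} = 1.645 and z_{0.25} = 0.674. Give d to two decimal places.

For a single sample (or paired design) of n = 321: d_min = (z_{α/2} + z_β)/√n.
z-sum = 1.645 + 0.674 = 2.319.
d_min = 2.319 / √321 = 2.319 / 17.916 = 0.129.

d_min ≈ 0.13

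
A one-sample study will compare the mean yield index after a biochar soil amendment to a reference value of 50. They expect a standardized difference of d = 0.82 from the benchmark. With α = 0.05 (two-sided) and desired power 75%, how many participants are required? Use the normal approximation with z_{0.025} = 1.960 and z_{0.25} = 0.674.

n = 11

For a one-sample test: n = ((z_{α/2} + z_β) / d)².
z_{α/2} + z_β = 1.960 + 0.674 = 2.634.
n = (2.634 / 0.82)² = 3.212² = 10.32.
Round up.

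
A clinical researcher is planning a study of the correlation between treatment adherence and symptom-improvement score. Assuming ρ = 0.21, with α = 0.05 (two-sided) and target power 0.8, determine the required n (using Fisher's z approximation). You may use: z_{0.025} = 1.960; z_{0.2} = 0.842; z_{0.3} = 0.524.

Fisher's z: C = ½·ln((1+r)/(1−r)) = ½·ln(1.5316) = 0.2132.
n = ((z_{α/2} + z_β)/C)² + 3.
(1.960 + 0.842) / 0.2132 = 2.802 / 0.2132 = 13.143.
n = 13.143² + 3 = 172.73 + 3 = 175.7.
Round up.

n = 176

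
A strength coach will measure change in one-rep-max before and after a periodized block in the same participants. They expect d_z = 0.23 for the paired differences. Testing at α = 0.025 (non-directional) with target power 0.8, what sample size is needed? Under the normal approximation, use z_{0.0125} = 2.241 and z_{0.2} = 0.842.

For a paired (one-sample on differences) test: n = ((z_{α/2} + z_β) / d)².
z_{α/2} + z_β = 2.241 + 0.842 = 3.083.
n = (3.083 / 0.23)² = 13.404² = 179.68.
Round up.

n = 180 pairs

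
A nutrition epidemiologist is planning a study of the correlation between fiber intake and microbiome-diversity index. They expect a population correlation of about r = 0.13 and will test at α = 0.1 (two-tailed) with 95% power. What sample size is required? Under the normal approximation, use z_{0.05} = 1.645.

n = 637

Fisher's z: C = ½·ln((1+r)/(1−r)) = ½·ln(1.2989) = 0.1307.
n = ((z_{α/2} + z_β)/C)² + 3.
(1.645 + 1.645) / 0.1307 = 3.290 / 0.1307 = 25.172.
n = 25.172² + 3 = 633.64 + 3 = 636.6.
Round up.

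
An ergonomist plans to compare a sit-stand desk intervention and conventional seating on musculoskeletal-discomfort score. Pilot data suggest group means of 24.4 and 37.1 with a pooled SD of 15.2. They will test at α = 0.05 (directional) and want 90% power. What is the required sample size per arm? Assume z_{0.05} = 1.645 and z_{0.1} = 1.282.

n = 25 per group

Cohen's d = |M₁ − M₂| / SD_pooled = |24.4 − 37.1| / 15.2 = 12.7 / 15.2 = 0.836.
For two independent groups with equal n: n = 2·((z_{α} + z_β) / d)².
z_{α} + z_β = 1.645 + 1.282 = 2.927.
n = 2 × (2.927 / 0.836)² = 2 × 3.501² = 2 × 12.26 = 24.5.
Round up to the next whole participant.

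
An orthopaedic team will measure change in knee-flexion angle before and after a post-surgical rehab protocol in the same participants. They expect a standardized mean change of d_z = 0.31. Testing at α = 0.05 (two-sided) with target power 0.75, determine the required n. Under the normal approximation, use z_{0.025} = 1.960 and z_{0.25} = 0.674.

For a paired (one-sample on differences) test: n = ((z_{α/2} + z_β) / d)².
z_{α/2} + z_β = 1.960 + 0.674 = 2.634.
n = (2.634 / 0.31)² = 8.497² = 72.20.
Round up.

n = 73 pairs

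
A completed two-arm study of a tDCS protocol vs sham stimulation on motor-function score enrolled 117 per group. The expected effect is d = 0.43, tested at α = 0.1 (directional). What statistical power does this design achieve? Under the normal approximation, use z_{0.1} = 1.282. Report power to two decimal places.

For two equal groups, power = Φ(d·√(n/2) − z_{α}).
d·√(n/2) = 0.43 × √(117/2) = 0.43 × 7.649 = 3.289.
z_β = 3.289 − 1.282 = 2.007.
Power = Φ(2.007) = 0.978.

power ≈ 0.98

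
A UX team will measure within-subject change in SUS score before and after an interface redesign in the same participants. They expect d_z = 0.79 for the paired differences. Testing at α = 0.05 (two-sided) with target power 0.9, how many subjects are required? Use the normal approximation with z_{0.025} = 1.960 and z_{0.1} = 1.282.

n = 17 pairs

For a paired (one-sample on differences) test: n = ((z_{α/2} + z_β) / d)².
z_{α/2} + z_β = 1.960 + 1.282 = 3.242.
n = (3.242 / 0.79)² = 4.104² = 16.84.
Round up.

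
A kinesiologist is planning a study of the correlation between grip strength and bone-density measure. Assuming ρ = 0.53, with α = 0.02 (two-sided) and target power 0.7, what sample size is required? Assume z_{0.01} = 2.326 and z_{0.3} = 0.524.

Fisher's z: C = ½·ln((1+r)/(1−r)) = ½·ln(3.2553) = 0.5901.
n = ((z_{α/2} + z_β)/C)² + 3.
(2.326 + 0.524) / 0.5901 = 2.850 / 0.5901 = 4.830.
n = 4.830² + 3 = 23.33 + 3 = 26.3.
Round up.

n = 27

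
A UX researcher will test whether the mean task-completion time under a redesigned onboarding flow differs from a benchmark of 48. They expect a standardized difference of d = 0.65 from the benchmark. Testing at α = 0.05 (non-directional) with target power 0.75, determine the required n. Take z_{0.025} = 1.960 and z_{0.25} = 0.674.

For a one-sample test: n = ((z_{α/2} + z_β) / d)².
z_{α/2} + z_β = 1.960 + 0.674 = 2.634.
n = (2.634 / 0.65)² = 4.052² = 16.42.
Round up.

n = 17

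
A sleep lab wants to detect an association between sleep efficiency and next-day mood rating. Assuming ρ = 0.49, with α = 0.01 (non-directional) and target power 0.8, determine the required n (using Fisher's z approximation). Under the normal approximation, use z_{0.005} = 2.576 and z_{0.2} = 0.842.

Fisher's z: C = ½·ln((1+r)/(1−r)) = ½·ln(2.9216) = 0.5361.
n = ((z_{α/2} + z_β)/C)² + 3.
(2.576 + 0.842) / 0.5361 = 3.418 / 0.5361 = 6.376.
n = 6.376² + 3 = 40.65 + 3 = 43.6.
Round up.

n = 44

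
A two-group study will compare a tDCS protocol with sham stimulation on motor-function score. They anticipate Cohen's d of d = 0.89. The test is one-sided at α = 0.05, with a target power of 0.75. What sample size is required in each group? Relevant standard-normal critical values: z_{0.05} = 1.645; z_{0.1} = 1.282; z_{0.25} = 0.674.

n = 14 per group

For two independent groups with equal n: n = 2·((z_{α} + z_β) / d)².
z_{α} + z_β = 1.645 + 0.674 = 2.319.
n = 2 × (2.319 / 0.89)² = 2 × 2.606² = 2 × 6.79 = 13.6.
Round up to the next whole participant.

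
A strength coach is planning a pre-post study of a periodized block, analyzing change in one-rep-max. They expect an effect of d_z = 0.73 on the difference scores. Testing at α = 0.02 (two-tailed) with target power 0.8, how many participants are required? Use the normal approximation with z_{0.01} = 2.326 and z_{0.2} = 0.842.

For a paired (one-sample on differences) test: n = ((z_{α/2} + z_β) / d)².
z_{α/2} + z_β = 2.326 + 0.842 = 3.168.
n = (3.168 / 0.73)² = 4.340² = 18.83.
Round up.

n = 19 pairs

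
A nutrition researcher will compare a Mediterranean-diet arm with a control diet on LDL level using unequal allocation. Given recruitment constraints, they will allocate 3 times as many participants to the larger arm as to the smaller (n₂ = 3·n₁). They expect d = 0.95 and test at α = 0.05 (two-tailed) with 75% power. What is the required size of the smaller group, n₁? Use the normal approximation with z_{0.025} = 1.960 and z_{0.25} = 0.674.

With allocation ratio k = n₂/n₁ = 3, Var(x̄₁−x̄₂) = σ²(1/n₁ + 1/(k·n₁)) = σ²·(k+1)/(k·n₁).
So n₁ = (1 + 1/k)·((z_{α/2} + z_β)/d)² = 1.333 × (2.634/0.95)².
n₁ = 1.333 × 7.69 = 10.2.
Round up: n₁ = 11, giving n₂ = 3 × 11 = 33.

n₁ = 11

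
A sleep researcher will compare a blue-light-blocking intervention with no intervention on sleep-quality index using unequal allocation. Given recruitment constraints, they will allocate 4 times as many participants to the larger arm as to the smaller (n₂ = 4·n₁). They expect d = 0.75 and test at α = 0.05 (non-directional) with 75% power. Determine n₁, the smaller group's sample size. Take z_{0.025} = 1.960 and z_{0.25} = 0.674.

With allocation ratio k = n₂/n₁ = 4, Var(x̄₁−x̄₂) = σ²(1/n₁ + 1/(k·n₁)) = σ²·(k+1)/(k·n₁).
So n₁ = (1 + 1/k)·((z_{α/2} + z_β)/d)² = 1.250 × (2.634/0.75)².
n₁ = 1.250 × 12.33 = 15.4.
Round up: n₁ = 16, giving n₂ = 4 × 16 = 64.

n₁ = 16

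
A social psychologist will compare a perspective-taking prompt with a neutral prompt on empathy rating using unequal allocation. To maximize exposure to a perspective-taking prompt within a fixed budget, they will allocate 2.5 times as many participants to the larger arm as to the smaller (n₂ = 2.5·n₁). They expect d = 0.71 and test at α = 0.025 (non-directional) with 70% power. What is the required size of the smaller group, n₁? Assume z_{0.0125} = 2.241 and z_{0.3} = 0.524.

With allocation ratio k = n₂/n₁ = 2.5, Var(x̄₁−x̄₂) = σ²(1/n₁ + 1/(k·n₁)) = σ²·(k+1)/(k·n₁).
So n₁ = (1 + 1/k)·((z_{α/2} + z_β)/d)² = 1.400 × (2.765/0.71)².
n₁ = 1.400 × 15.17 = 21.2.
Round up: n₁ = 22, giving n₂ = 2.5 × 22 = 55.

n₁ = 22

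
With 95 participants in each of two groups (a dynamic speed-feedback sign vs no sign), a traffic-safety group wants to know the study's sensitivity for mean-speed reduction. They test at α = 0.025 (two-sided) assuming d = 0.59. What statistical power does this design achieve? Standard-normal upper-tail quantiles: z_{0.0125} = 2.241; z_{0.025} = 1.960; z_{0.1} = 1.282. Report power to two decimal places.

power ≈ 0.97

For two equal groups, power = Φ(d·√(n/2) − z_{α/2}).
d·√(n/2) = 0.59 × √(95/2) = 0.59 × 6.892 = 4.066.
z_β = 4.066 − 2.241 = 1.825.
Power = Φ(1.825) = 0.966.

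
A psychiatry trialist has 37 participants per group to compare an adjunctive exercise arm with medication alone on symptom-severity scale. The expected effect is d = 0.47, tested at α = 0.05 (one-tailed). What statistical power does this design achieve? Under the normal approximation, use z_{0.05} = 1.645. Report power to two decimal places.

For two equal groups, power = Φ(d·√(n/2) − z_{α}).
d·√(n/2) = 0.47 × √(37/2) = 0.47 × 4.301 = 2.022.
z_β = 2.022 − 1.645 = 0.377.
Power = Φ(0.377) = 0.647.

power ≈ 0.65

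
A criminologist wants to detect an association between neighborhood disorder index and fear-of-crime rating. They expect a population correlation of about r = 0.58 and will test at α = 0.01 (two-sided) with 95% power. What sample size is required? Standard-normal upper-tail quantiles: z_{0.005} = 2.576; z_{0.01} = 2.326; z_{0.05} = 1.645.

n = 44

Fisher's z: C = ½·ln((1+r)/(1−r)) = ½·ln(3.7619) = 0.6625.
n = ((z_{α/2} + z_β)/C)² + 3.
(2.576 + 1.645) / 0.6625 = 4.221 / 0.6625 = 6.371.
n = 6.371² + 3 = 40.59 + 3 = 43.6.
Round up.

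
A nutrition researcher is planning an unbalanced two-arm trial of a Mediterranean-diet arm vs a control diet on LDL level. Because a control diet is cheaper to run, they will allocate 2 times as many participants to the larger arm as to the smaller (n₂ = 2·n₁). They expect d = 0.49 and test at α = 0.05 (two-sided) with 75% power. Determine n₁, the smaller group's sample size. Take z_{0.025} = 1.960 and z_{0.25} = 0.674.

n₁ = 44

With allocation ratio k = n₂/n₁ = 2, Var(x̄₁−x̄₂) = σ²(1/n₁ + 1/(k·n₁)) = σ²·(k+1)/(k·n₁).
So n₁ = (1 + 1/k)·((z_{α/2} + z_β)/d)² = 1.500 × (2.634/0.49)².
n₁ = 1.500 × 28.90 = 43.3.
Round up: n₁ = 44, giving n₂ = 2 × 44 = 88.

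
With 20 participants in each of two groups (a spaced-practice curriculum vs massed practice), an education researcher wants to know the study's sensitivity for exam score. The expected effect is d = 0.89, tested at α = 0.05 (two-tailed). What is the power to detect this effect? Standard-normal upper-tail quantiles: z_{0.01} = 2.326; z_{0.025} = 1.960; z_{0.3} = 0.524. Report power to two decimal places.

power ≈ 0.80

For two equal groups, power = Φ(d·√(n/2) − z_{α/2}).
d·√(n/2) = 0.89 × √(20/2) = 0.89 × 3.162 = 2.814.
z_β = 2.814 − 1.960 = 0.854.
Power = Φ(0.854) = 0.804.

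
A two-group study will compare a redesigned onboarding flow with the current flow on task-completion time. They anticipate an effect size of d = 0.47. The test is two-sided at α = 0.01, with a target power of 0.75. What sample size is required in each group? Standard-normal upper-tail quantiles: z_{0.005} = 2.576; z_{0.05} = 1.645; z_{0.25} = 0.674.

For two independent groups with equal n: n = 2·((z_{α/2} + z_β) / d)².
z_{α/2} + z_β = 2.576 + 0.674 = 3.250.
n = 2 × (3.250 / 0.47)² = 2 × 6.915² = 2 × 47.82 = 95.6.
Round up to the next whole participant.

n = 96 per group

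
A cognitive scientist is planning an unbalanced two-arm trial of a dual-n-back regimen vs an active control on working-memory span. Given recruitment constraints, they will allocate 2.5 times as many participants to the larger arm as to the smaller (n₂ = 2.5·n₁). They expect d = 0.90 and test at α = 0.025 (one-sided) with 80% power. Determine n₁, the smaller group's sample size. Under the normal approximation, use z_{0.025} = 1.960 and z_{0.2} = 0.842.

With allocation ratio k = n₂/n₁ = 2.5, Var(x̄₁−x̄₂) = σ²(1/n₁ + 1/(k·n₁)) = σ²·(k+1)/(k·n₁).
So n₁ = (1 + 1/k)·((z_{α} + z_β)/d)² = 1.400 × (2.802/0.90)².
n₁ = 1.400 × 9.69 = 13.6.
Round up: n₁ = 14, giving n₂ = 2.5 × 14 = 35.

n₁ = 14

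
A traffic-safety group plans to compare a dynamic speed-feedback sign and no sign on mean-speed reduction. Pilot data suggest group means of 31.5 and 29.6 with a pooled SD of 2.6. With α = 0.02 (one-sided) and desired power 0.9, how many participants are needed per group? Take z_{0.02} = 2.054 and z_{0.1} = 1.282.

Cohen's d = |M₁ − M₂| / SD_pooled = |31.5 − 29.6| / 2.6 = 1.9 / 2.6 = 0.731.
For two independent groups with equal n: n = 2·((z_{α} + z_β) / d)².
z_{α} + z_β = 2.054 + 1.282 = 3.336.
n = 2 × (3.336 / 0.731)² = 2 × 4.564² = 2 × 20.83 = 41.7.
Round up to the next whole participant.

n = 42 per group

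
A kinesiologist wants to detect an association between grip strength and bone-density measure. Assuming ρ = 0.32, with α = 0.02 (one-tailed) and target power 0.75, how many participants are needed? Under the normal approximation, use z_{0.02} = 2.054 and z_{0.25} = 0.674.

n = 71

Fisher's z: C = ½·ln((1+r)/(1−r)) = ½·ln(1.9412) = 0.3316.
n = ((z_{α} + z_β)/C)² + 3.
(2.054 + 0.674) / 0.3316 = 2.728 / 0.3316 = 8.227.
n = 8.227² + 3 = 67.68 + 3 = 70.7.
Round up.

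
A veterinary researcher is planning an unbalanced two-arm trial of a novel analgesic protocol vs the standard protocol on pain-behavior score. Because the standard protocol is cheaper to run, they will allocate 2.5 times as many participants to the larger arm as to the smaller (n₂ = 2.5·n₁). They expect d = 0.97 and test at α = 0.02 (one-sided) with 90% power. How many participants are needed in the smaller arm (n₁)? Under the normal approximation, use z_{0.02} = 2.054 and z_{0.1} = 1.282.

With allocation ratio k = n₂/n₁ = 2.5, Var(x̄₁−x̄₂) = σ²(1/n₁ + 1/(k·n₁)) = σ²·(k+1)/(k·n₁).
So n₁ = (1 + 1/k)·((z_{α} + z_β)/d)² = 1.400 × (3.336/0.97)².
n₁ = 1.400 × 11.83 = 16.6.
Round up: n₁ = 17, giving n₂ = ⌈2.5 × 17⌉ = ⌈42.5⌉ = 43.

n₁ = 17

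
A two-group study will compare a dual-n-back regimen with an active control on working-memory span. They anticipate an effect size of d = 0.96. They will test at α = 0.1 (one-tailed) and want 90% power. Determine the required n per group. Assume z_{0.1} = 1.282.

n = 15 per group

For two independent groups with equal n: n = 2·((z_{α} + z_β) / d)².
z_{α} + z_β = 1.282 + 1.282 = 2.564.
n = 2 × (2.564 / 0.96)² = 2 × 2.671² = 2 × 7.13 = 14.3.
Round up to the next whole participant.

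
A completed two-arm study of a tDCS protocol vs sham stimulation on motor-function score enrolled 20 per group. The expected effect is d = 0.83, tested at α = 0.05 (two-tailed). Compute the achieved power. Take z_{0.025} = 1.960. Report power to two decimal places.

For two equal groups, power = Φ(d·√(n/2) − z_{α/2}).
d·√(n/2) = 0.83 × √(20/2) = 0.83 × 3.162 = 2.625.
z_β = 2.625 − 1.960 = 0.665.
Power = Φ(0.665) = 0.747.

power ≈ 0.75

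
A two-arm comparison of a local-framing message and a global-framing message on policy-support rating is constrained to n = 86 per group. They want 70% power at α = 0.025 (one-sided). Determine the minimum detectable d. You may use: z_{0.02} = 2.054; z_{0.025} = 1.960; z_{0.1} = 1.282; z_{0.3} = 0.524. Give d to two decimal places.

For two independent groups of n = 86 each: d_min = (z_{α} + z_β)·√(2/n).
z-sum = 1.960 + 0.524 = 2.484.
d_min = 2.484 × √(2/86) = 2.484 × 0.1525 = 0.379.

d_min ≈ 0.38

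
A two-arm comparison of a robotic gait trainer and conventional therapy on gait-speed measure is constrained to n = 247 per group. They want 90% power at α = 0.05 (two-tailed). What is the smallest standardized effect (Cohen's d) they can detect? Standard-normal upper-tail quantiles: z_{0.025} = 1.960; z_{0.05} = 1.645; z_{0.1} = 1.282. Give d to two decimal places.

For two independent groups of n = 247 each: d_min = (z_{α/2} + z_β)·√(2/n).
z-sum = 1.960 + 1.282 = 3.242.
d_min = 3.242 × √(2/247) = 3.242 × 0.0900 = 0.292.

d_min ≈ 0.29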